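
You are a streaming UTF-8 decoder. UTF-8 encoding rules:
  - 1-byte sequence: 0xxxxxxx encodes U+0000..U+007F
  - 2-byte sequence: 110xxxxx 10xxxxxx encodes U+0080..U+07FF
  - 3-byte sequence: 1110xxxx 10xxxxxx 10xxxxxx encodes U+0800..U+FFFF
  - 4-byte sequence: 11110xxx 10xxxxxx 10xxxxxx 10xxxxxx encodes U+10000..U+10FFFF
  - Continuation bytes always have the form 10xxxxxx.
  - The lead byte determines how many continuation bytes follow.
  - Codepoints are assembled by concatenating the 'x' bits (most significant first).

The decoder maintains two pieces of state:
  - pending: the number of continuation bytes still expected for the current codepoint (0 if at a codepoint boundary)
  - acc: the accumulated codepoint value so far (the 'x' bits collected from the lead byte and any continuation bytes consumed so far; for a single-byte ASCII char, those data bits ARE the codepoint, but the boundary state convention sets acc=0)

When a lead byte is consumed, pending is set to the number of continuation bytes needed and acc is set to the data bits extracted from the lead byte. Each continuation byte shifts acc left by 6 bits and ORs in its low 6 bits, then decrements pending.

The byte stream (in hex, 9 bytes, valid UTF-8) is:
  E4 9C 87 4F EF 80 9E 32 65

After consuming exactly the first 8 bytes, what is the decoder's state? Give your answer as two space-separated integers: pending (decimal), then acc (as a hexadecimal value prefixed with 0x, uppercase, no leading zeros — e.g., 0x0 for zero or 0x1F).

Answer: 0 0x0

Derivation:
Byte[0]=E4: 3-byte lead. pending=2, acc=0x4
Byte[1]=9C: continuation. acc=(acc<<6)|0x1C=0x11C, pending=1
Byte[2]=87: continuation. acc=(acc<<6)|0x07=0x4707, pending=0
Byte[3]=4F: 1-byte. pending=0, acc=0x0
Byte[4]=EF: 3-byte lead. pending=2, acc=0xF
Byte[5]=80: continuation. acc=(acc<<6)|0x00=0x3C0, pending=1
Byte[6]=9E: continuation. acc=(acc<<6)|0x1E=0xF01E, pending=0
Byte[7]=32: 1-byte. pending=0, acc=0x0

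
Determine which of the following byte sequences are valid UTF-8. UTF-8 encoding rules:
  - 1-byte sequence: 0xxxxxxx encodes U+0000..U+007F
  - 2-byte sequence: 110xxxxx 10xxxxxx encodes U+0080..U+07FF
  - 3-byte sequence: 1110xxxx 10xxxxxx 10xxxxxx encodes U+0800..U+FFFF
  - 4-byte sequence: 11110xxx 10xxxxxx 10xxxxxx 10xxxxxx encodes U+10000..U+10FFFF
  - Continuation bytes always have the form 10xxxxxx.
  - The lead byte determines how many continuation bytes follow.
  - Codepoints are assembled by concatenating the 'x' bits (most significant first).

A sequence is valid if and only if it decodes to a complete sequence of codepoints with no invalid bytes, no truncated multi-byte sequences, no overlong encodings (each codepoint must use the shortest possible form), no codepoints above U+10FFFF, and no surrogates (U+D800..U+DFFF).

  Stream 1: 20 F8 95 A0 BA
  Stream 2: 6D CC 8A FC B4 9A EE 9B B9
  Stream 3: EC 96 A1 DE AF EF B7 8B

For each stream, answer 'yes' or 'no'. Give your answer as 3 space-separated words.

Answer: no no yes

Derivation:
Stream 1: error at byte offset 1. INVALID
Stream 2: error at byte offset 3. INVALID
Stream 3: decodes cleanly. VALID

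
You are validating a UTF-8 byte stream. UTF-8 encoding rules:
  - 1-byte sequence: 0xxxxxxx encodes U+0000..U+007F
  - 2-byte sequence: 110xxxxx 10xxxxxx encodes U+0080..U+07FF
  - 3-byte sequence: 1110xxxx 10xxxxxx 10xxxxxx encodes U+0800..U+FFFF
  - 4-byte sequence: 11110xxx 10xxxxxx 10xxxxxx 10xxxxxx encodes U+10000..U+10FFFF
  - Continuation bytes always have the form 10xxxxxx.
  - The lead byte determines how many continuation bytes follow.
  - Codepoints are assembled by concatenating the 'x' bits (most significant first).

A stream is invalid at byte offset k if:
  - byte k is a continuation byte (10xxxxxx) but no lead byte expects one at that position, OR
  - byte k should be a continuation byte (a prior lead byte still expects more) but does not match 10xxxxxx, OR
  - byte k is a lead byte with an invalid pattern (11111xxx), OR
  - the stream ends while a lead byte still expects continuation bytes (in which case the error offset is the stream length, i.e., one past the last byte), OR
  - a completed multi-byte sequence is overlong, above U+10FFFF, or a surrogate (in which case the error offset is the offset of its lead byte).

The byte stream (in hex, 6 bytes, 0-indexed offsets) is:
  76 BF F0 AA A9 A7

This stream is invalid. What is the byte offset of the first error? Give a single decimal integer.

Answer: 1

Derivation:
Byte[0]=76: 1-byte ASCII. cp=U+0076
Byte[1]=BF: INVALID lead byte (not 0xxx/110x/1110/11110)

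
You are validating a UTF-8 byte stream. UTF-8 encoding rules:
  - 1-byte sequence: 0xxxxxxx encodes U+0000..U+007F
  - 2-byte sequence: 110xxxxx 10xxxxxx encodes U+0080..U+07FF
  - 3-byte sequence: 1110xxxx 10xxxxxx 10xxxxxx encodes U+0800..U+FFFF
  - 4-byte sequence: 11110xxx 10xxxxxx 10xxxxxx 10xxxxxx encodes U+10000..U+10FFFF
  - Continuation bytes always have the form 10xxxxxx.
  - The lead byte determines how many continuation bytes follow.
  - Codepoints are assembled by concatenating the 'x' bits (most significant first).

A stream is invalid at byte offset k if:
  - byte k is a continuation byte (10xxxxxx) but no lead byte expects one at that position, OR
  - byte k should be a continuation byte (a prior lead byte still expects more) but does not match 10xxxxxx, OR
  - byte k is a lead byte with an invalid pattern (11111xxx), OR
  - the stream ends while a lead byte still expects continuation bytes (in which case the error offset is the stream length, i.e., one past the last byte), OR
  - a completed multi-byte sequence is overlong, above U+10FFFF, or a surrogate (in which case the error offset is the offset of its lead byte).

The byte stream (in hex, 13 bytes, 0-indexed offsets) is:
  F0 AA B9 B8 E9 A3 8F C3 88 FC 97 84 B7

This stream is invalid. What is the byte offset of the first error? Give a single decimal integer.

Answer: 9

Derivation:
Byte[0]=F0: 4-byte lead, need 3 cont bytes. acc=0x0
Byte[1]=AA: continuation. acc=(acc<<6)|0x2A=0x2A
Byte[2]=B9: continuation. acc=(acc<<6)|0x39=0xAB9
Byte[3]=B8: continuation. acc=(acc<<6)|0x38=0x2AE78
Completed: cp=U+2AE78 (starts at byte 0)
Byte[4]=E9: 3-byte lead, need 2 cont bytes. acc=0x9
Byte[5]=A3: continuation. acc=(acc<<6)|0x23=0x263
Byte[6]=8F: continuation. acc=(acc<<6)|0x0F=0x98CF
Completed: cp=U+98CF (starts at byte 4)
Byte[7]=C3: 2-byte lead, need 1 cont bytes. acc=0x3
Byte[8]=88: continuation. acc=(acc<<6)|0x08=0xC8
Completed: cp=U+00C8 (starts at byte 7)
Byte[9]=FC: INVALID lead byte (not 0xxx/110x/1110/11110)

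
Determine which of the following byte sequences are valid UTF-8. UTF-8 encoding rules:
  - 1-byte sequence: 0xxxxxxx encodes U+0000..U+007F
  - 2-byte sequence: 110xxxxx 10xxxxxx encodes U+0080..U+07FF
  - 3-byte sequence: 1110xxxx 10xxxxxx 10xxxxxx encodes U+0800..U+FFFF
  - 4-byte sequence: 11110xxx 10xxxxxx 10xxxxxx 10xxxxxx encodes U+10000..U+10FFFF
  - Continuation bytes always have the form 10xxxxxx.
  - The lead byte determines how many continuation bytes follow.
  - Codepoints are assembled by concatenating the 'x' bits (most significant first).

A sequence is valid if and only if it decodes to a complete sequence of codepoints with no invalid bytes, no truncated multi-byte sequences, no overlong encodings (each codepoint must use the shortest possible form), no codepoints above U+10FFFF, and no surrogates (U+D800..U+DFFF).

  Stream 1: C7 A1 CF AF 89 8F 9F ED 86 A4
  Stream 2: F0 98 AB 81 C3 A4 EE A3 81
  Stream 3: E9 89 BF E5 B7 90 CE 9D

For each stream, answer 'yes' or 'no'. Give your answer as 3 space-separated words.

Stream 1: error at byte offset 4. INVALID
Stream 2: decodes cleanly. VALID
Stream 3: decodes cleanly. VALID

Answer: no yes yes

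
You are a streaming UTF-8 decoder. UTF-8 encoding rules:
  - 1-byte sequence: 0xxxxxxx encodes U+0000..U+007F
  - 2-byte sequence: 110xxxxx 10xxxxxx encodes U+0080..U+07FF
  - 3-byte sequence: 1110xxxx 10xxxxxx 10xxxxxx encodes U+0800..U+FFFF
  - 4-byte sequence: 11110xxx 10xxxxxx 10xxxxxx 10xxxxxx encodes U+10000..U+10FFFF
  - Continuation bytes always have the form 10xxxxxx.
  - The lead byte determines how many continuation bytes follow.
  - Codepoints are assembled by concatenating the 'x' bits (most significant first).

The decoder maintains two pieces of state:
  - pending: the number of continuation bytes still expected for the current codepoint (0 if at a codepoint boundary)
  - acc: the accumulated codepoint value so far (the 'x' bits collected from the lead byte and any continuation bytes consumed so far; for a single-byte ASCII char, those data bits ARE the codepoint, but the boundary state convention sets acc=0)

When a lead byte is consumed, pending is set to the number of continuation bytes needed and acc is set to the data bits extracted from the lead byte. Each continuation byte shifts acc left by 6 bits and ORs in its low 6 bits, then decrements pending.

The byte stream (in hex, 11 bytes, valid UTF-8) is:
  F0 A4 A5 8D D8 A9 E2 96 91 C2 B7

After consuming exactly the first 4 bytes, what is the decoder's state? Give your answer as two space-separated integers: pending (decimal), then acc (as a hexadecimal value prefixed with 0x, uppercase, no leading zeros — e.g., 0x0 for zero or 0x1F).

Byte[0]=F0: 4-byte lead. pending=3, acc=0x0
Byte[1]=A4: continuation. acc=(acc<<6)|0x24=0x24, pending=2
Byte[2]=A5: continuation. acc=(acc<<6)|0x25=0x925, pending=1
Byte[3]=8D: continuation. acc=(acc<<6)|0x0D=0x2494D, pending=0

Answer: 0 0x2494D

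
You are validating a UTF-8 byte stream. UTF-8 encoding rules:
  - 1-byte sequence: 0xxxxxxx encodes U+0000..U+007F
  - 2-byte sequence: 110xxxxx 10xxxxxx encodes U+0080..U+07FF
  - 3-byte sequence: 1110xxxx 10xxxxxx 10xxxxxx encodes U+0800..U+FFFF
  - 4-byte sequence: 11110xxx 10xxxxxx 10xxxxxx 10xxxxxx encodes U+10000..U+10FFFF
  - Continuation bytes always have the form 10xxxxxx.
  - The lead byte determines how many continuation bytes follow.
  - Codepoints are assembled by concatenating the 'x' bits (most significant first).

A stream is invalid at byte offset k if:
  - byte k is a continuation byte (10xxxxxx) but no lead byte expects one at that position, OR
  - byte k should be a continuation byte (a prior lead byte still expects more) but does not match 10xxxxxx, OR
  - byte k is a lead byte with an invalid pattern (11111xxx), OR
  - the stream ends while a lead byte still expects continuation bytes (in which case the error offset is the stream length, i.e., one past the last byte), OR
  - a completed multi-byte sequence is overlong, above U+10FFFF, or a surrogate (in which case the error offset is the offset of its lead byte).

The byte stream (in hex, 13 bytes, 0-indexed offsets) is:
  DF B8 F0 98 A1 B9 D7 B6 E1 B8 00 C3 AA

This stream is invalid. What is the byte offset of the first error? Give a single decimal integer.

Byte[0]=DF: 2-byte lead, need 1 cont bytes. acc=0x1F
Byte[1]=B8: continuation. acc=(acc<<6)|0x38=0x7F8
Completed: cp=U+07F8 (starts at byte 0)
Byte[2]=F0: 4-byte lead, need 3 cont bytes. acc=0x0
Byte[3]=98: continuation. acc=(acc<<6)|0x18=0x18
Byte[4]=A1: continuation. acc=(acc<<6)|0x21=0x621
Byte[5]=B9: continuation. acc=(acc<<6)|0x39=0x18879
Completed: cp=U+18879 (starts at byte 2)
Byte[6]=D7: 2-byte lead, need 1 cont bytes. acc=0x17
Byte[7]=B6: continuation. acc=(acc<<6)|0x36=0x5F6
Completed: cp=U+05F6 (starts at byte 6)
Byte[8]=E1: 3-byte lead, need 2 cont bytes. acc=0x1
Byte[9]=B8: continuation. acc=(acc<<6)|0x38=0x78
Byte[10]=00: expected 10xxxxxx continuation. INVALID

Answer: 10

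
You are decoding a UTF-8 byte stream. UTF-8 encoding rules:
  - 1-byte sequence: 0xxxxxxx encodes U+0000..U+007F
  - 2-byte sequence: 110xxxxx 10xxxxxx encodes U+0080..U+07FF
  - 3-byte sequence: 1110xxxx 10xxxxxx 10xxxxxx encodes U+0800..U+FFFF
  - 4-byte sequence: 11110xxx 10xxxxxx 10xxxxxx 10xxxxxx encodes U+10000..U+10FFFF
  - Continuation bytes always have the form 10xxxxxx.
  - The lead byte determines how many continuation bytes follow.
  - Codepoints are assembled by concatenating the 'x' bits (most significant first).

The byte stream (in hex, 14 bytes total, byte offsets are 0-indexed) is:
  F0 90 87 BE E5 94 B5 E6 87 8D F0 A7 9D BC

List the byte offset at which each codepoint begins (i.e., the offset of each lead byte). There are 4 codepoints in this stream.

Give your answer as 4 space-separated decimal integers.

Answer: 0 4 7 10

Derivation:
Byte[0]=F0: 4-byte lead, need 3 cont bytes. acc=0x0
Byte[1]=90: continuation. acc=(acc<<6)|0x10=0x10
Byte[2]=87: continuation. acc=(acc<<6)|0x07=0x407
Byte[3]=BE: continuation. acc=(acc<<6)|0x3E=0x101FE
Completed: cp=U+101FE (starts at byte 0)
Byte[4]=E5: 3-byte lead, need 2 cont bytes. acc=0x5
Byte[5]=94: continuation. acc=(acc<<6)|0x14=0x154
Byte[6]=B5: continuation. acc=(acc<<6)|0x35=0x5535
Completed: cp=U+5535 (starts at byte 4)
Byte[7]=E6: 3-byte lead, need 2 cont bytes. acc=0x6
Byte[8]=87: continuation. acc=(acc<<6)|0x07=0x187
Byte[9]=8D: continuation. acc=(acc<<6)|0x0D=0x61CD
Completed: cp=U+61CD (starts at byte 7)
Byte[10]=F0: 4-byte lead, need 3 cont bytes. acc=0x0
Byte[11]=A7: continuation. acc=(acc<<6)|0x27=0x27
Byte[12]=9D: continuation. acc=(acc<<6)|0x1D=0x9DD
Byte[13]=BC: continuation. acc=(acc<<6)|0x3C=0x2777C
Completed: cp=U+2777C (starts at byte 10)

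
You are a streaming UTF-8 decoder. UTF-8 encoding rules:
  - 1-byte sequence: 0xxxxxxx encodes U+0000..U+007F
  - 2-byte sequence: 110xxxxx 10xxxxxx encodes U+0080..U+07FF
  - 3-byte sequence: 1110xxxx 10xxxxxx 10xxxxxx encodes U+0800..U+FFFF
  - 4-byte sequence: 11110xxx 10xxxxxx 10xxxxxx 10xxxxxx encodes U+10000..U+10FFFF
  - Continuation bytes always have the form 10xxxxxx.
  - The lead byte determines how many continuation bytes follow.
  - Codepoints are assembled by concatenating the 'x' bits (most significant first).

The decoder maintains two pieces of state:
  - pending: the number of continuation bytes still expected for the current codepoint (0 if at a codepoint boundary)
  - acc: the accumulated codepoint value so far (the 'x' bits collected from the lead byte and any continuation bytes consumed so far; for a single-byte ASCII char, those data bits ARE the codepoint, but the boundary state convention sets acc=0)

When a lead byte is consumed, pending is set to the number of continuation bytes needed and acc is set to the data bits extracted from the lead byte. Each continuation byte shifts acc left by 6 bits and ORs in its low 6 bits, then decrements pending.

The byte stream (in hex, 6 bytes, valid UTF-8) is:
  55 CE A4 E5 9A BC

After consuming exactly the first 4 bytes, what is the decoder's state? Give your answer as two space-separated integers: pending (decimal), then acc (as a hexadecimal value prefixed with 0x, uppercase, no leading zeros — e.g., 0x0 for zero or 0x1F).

Byte[0]=55: 1-byte. pending=0, acc=0x0
Byte[1]=CE: 2-byte lead. pending=1, acc=0xE
Byte[2]=A4: continuation. acc=(acc<<6)|0x24=0x3A4, pending=0
Byte[3]=E5: 3-byte lead. pending=2, acc=0x5

Answer: 2 0x5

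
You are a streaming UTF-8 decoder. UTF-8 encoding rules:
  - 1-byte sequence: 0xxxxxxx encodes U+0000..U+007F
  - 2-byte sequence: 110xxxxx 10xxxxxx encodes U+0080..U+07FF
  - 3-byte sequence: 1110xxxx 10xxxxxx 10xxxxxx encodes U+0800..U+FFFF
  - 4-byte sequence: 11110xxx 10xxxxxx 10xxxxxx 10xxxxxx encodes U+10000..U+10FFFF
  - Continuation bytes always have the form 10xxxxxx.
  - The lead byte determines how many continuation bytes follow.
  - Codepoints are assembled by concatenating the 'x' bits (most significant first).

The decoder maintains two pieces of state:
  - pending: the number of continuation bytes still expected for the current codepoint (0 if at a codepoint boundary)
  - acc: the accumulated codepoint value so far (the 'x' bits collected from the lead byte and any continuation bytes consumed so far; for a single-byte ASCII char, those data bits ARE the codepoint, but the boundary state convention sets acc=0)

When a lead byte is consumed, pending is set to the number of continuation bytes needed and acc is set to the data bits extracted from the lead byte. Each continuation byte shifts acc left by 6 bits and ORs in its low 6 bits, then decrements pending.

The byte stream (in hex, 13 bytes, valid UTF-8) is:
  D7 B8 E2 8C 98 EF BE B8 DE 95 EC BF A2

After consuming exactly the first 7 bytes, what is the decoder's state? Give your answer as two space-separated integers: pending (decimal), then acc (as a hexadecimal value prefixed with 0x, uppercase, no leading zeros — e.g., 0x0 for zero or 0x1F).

Byte[0]=D7: 2-byte lead. pending=1, acc=0x17
Byte[1]=B8: continuation. acc=(acc<<6)|0x38=0x5F8, pending=0
Byte[2]=E2: 3-byte lead. pending=2, acc=0x2
Byte[3]=8C: continuation. acc=(acc<<6)|0x0C=0x8C, pending=1
Byte[4]=98: continuation. acc=(acc<<6)|0x18=0x2318, pending=0
Byte[5]=EF: 3-byte lead. pending=2, acc=0xF
Byte[6]=BE: continuation. acc=(acc<<6)|0x3E=0x3FE, pending=1

Answer: 1 0x3FE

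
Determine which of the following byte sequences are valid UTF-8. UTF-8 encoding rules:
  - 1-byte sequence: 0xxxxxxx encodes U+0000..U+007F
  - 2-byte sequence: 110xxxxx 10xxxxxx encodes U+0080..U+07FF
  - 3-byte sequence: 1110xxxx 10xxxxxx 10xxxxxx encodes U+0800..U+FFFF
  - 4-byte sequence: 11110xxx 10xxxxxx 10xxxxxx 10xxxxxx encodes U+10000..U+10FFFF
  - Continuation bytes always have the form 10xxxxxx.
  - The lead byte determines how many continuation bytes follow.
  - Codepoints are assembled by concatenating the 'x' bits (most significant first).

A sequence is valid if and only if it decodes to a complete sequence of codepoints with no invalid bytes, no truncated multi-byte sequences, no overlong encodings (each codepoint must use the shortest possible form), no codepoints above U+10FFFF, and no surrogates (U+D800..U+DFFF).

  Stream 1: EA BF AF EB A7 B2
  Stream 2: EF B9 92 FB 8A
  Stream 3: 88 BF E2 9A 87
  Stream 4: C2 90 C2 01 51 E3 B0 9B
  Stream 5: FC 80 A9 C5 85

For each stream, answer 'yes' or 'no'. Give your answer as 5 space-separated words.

Answer: yes no no no no

Derivation:
Stream 1: decodes cleanly. VALID
Stream 2: error at byte offset 3. INVALID
Stream 3: error at byte offset 0. INVALID
Stream 4: error at byte offset 3. INVALID
Stream 5: error at byte offset 0. INVALID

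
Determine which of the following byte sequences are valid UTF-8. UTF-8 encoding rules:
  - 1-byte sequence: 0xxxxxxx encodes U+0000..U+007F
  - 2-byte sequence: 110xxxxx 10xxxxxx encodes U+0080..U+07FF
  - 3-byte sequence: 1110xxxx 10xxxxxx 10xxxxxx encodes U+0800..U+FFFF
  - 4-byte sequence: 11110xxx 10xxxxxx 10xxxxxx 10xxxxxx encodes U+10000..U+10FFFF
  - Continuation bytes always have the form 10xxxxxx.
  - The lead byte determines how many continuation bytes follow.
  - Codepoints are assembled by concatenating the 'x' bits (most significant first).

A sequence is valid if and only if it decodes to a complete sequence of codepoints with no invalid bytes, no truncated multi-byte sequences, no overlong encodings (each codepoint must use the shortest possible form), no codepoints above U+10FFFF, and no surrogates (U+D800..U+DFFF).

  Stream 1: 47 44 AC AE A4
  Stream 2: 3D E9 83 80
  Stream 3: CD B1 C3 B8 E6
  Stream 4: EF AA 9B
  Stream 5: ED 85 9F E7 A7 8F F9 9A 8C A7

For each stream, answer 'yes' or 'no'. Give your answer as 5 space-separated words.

Stream 1: error at byte offset 2. INVALID
Stream 2: decodes cleanly. VALID
Stream 3: error at byte offset 5. INVALID
Stream 4: decodes cleanly. VALID
Stream 5: error at byte offset 6. INVALID

Answer: no yes no yes no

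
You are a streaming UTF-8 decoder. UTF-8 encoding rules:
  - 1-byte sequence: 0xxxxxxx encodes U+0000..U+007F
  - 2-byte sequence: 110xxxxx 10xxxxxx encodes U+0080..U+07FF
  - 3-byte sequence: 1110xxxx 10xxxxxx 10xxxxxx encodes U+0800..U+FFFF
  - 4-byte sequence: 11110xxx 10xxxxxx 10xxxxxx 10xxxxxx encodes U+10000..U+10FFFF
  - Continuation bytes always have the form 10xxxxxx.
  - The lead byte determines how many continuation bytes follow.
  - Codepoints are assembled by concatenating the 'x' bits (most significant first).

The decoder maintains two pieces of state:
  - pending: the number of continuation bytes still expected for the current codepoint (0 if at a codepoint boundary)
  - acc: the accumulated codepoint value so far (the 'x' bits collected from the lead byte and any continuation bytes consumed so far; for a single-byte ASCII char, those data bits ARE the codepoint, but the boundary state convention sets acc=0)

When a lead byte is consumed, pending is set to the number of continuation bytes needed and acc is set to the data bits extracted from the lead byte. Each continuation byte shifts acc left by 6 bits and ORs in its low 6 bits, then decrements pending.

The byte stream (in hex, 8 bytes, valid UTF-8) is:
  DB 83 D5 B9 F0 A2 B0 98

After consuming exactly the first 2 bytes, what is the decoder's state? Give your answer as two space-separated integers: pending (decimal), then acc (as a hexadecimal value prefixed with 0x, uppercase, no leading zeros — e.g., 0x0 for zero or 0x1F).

Byte[0]=DB: 2-byte lead. pending=1, acc=0x1B
Byte[1]=83: continuation. acc=(acc<<6)|0x03=0x6C3, pending=0

Answer: 0 0x6C3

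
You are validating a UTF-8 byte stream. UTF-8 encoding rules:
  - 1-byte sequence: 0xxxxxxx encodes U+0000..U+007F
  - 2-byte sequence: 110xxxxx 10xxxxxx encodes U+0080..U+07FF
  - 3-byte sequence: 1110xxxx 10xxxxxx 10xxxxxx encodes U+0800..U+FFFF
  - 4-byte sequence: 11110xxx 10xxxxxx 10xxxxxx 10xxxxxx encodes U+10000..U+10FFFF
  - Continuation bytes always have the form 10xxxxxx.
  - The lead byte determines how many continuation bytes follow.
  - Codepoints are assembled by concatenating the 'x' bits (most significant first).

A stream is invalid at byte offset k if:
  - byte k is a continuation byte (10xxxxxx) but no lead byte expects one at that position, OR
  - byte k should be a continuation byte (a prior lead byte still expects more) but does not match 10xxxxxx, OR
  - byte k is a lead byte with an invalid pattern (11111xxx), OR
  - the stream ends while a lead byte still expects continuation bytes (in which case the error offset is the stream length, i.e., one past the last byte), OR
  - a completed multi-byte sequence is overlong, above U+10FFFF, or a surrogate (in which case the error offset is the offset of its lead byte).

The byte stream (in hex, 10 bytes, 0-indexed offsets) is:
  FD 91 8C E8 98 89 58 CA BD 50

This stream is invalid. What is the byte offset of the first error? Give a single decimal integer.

Byte[0]=FD: INVALID lead byte (not 0xxx/110x/1110/11110)

Answer: 0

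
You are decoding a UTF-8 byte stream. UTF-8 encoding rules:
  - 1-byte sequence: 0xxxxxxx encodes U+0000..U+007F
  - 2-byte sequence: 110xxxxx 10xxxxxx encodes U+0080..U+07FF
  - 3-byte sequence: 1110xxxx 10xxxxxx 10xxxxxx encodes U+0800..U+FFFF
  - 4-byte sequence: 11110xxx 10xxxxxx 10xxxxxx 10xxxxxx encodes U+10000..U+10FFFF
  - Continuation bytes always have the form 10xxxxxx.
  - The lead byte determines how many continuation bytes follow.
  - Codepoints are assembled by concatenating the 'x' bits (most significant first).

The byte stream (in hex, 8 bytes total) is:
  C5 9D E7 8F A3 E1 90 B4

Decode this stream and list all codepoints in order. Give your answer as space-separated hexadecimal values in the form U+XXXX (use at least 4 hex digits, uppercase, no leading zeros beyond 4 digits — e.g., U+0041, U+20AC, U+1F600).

Byte[0]=C5: 2-byte lead, need 1 cont bytes. acc=0x5
Byte[1]=9D: continuation. acc=(acc<<6)|0x1D=0x15D
Completed: cp=U+015D (starts at byte 0)
Byte[2]=E7: 3-byte lead, need 2 cont bytes. acc=0x7
Byte[3]=8F: continuation. acc=(acc<<6)|0x0F=0x1CF
Byte[4]=A3: continuation. acc=(acc<<6)|0x23=0x73E3
Completed: cp=U+73E3 (starts at byte 2)
Byte[5]=E1: 3-byte lead, need 2 cont bytes. acc=0x1
Byte[6]=90: continuation. acc=(acc<<6)|0x10=0x50
Byte[7]=B4: continuation. acc=(acc<<6)|0x34=0x1434
Completed: cp=U+1434 (starts at byte 5)

Answer: U+015D U+73E3 U+1434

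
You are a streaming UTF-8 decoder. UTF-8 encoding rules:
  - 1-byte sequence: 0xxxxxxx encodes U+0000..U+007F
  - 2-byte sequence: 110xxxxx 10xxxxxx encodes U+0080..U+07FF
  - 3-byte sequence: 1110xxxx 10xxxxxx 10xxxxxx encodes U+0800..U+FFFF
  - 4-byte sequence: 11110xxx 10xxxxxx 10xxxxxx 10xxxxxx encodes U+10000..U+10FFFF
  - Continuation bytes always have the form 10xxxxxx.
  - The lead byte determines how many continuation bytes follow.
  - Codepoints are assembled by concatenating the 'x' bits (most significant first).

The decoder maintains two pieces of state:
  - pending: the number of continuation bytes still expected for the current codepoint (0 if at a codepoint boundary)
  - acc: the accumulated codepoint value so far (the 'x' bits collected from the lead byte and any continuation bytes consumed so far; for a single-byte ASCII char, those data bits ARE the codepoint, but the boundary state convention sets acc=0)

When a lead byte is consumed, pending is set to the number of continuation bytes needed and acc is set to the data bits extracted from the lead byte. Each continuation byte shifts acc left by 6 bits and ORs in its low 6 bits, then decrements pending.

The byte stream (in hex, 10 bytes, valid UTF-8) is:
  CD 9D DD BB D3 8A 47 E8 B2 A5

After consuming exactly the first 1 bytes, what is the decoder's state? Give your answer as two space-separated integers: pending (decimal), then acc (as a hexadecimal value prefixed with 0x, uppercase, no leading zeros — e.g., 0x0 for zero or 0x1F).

Answer: 1 0xD

Derivation:
Byte[0]=CD: 2-byte lead. pending=1, acc=0xD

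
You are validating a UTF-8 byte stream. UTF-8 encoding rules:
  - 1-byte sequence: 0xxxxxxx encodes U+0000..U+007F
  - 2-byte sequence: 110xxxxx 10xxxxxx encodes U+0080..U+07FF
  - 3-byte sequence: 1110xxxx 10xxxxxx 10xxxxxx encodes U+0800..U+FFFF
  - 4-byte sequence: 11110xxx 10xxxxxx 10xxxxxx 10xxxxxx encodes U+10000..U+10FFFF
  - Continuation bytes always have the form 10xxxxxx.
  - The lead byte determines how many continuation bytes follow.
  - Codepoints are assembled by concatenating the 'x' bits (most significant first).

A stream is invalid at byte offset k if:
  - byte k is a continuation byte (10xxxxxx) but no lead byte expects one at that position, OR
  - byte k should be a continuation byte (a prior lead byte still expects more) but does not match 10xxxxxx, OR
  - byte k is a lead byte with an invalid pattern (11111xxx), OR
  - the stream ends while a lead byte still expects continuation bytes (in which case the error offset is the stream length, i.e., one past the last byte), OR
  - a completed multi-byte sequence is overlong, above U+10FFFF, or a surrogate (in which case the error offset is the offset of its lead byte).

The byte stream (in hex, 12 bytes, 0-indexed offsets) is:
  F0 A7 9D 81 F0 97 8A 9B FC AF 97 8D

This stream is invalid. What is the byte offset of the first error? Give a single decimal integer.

Answer: 8

Derivation:
Byte[0]=F0: 4-byte lead, need 3 cont bytes. acc=0x0
Byte[1]=A7: continuation. acc=(acc<<6)|0x27=0x27
Byte[2]=9D: continuation. acc=(acc<<6)|0x1D=0x9DD
Byte[3]=81: continuation. acc=(acc<<6)|0x01=0x27741
Completed: cp=U+27741 (starts at byte 0)
Byte[4]=F0: 4-byte lead, need 3 cont bytes. acc=0x0
Byte[5]=97: continuation. acc=(acc<<6)|0x17=0x17
Byte[6]=8A: continuation. acc=(acc<<6)|0x0A=0x5CA
Byte[7]=9B: continuation. acc=(acc<<6)|0x1B=0x1729B
Completed: cp=U+1729B (starts at byte 4)
Byte[8]=FC: INVALID lead byte (not 0xxx/110x/1110/11110)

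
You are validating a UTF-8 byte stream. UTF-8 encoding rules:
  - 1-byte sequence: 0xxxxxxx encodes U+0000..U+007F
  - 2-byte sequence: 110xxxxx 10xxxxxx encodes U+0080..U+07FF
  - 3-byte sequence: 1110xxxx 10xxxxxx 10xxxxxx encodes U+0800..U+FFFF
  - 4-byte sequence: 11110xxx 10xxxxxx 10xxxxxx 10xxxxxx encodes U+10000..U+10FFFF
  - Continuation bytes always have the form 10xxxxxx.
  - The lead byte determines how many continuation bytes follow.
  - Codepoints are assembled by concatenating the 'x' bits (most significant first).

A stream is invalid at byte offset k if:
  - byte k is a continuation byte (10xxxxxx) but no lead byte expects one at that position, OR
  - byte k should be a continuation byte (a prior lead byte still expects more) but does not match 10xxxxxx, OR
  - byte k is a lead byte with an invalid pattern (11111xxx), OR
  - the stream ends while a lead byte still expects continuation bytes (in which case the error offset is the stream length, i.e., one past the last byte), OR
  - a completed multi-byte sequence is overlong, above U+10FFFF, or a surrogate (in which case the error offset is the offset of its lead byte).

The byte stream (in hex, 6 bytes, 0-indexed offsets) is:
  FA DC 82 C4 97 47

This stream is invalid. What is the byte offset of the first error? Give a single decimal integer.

Answer: 0

Derivation:
Byte[0]=FA: INVALID lead byte (not 0xxx/110x/1110/11110)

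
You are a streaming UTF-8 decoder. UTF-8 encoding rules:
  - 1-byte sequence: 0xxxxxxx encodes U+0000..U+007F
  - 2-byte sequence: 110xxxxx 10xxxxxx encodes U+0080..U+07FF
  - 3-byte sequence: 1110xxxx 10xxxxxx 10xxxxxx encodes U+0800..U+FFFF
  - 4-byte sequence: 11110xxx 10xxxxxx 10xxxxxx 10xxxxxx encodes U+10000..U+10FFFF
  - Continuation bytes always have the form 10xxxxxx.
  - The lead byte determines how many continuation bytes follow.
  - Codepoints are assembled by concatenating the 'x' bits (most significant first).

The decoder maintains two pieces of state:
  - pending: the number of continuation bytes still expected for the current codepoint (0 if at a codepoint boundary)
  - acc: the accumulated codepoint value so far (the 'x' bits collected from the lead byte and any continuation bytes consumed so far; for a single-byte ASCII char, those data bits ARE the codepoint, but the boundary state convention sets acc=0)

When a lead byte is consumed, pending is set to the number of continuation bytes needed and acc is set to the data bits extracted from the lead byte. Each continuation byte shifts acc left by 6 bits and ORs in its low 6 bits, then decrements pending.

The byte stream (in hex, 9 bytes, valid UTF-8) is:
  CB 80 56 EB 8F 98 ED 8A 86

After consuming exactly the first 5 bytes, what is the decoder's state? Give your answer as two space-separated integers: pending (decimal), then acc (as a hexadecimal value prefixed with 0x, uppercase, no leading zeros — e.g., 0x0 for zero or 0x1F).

Answer: 1 0x2CF

Derivation:
Byte[0]=CB: 2-byte lead. pending=1, acc=0xB
Byte[1]=80: continuation. acc=(acc<<6)|0x00=0x2C0, pending=0
Byte[2]=56: 1-byte. pending=0, acc=0x0
Byte[3]=EB: 3-byte lead. pending=2, acc=0xB
Byte[4]=8F: continuation. acc=(acc<<6)|0x0F=0x2CF, pending=1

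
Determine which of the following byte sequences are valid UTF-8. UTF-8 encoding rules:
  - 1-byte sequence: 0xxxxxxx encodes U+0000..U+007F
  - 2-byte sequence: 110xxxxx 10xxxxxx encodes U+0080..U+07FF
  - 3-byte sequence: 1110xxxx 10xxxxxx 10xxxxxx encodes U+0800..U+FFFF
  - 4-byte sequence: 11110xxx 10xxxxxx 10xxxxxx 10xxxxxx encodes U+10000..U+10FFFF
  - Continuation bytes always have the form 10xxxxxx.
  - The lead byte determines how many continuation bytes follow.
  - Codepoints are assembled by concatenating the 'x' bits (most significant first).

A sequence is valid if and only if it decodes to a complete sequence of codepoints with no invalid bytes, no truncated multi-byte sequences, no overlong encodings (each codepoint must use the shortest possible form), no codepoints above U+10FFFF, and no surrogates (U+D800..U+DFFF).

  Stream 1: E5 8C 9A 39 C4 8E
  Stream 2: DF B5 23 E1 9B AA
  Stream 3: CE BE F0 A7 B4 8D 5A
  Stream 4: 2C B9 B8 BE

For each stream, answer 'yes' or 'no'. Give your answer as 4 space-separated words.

Answer: yes yes yes no

Derivation:
Stream 1: decodes cleanly. VALID
Stream 2: decodes cleanly. VALID
Stream 3: decodes cleanly. VALID
Stream 4: error at byte offset 1. INVALID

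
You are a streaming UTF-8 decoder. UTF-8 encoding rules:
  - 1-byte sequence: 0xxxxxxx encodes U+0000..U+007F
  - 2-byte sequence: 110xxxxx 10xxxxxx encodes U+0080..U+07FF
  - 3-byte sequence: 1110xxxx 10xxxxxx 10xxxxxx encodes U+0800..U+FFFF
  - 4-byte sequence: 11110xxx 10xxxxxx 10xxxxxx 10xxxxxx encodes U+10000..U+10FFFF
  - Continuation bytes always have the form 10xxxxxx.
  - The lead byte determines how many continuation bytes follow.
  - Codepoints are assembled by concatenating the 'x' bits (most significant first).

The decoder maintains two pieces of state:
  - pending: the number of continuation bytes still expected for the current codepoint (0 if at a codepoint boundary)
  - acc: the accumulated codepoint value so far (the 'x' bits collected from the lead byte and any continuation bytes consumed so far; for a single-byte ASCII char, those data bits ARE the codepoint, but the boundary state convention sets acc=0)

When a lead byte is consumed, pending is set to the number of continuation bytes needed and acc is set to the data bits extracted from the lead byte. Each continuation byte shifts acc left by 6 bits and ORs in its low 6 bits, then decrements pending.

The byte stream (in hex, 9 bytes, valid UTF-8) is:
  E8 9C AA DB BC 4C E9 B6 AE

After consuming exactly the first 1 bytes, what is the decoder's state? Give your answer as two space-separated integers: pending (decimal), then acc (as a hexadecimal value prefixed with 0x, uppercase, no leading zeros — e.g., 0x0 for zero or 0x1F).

Byte[0]=E8: 3-byte lead. pending=2, acc=0x8

Answer: 2 0x8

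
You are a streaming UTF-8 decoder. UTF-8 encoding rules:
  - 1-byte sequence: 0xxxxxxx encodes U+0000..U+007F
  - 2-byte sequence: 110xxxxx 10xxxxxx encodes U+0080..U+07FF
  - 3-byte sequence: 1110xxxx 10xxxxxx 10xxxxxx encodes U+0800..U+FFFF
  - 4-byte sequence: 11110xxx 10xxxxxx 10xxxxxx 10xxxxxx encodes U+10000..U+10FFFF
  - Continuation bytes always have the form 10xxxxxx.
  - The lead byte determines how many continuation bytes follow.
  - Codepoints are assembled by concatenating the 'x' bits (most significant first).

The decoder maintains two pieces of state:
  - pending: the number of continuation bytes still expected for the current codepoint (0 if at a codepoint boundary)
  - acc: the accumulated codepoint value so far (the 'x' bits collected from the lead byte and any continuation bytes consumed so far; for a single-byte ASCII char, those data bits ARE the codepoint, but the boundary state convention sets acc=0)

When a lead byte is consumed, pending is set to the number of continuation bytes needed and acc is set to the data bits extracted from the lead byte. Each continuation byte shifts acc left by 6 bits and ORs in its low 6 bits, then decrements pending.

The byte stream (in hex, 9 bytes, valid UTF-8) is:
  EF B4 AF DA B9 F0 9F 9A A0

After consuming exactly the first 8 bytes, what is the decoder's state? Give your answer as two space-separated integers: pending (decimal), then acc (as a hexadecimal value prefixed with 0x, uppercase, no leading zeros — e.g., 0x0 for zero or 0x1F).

Answer: 1 0x7DA

Derivation:
Byte[0]=EF: 3-byte lead. pending=2, acc=0xF
Byte[1]=B4: continuation. acc=(acc<<6)|0x34=0x3F4, pending=1
Byte[2]=AF: continuation. acc=(acc<<6)|0x2F=0xFD2F, pending=0
Byte[3]=DA: 2-byte lead. pending=1, acc=0x1A
Byte[4]=B9: continuation. acc=(acc<<6)|0x39=0x6B9, pending=0
Byte[5]=F0: 4-byte lead. pending=3, acc=0x0
Byte[6]=9F: continuation. acc=(acc<<6)|0x1F=0x1F, pending=2
Byte[7]=9A: continuation. acc=(acc<<6)|0x1A=0x7DA, pending=1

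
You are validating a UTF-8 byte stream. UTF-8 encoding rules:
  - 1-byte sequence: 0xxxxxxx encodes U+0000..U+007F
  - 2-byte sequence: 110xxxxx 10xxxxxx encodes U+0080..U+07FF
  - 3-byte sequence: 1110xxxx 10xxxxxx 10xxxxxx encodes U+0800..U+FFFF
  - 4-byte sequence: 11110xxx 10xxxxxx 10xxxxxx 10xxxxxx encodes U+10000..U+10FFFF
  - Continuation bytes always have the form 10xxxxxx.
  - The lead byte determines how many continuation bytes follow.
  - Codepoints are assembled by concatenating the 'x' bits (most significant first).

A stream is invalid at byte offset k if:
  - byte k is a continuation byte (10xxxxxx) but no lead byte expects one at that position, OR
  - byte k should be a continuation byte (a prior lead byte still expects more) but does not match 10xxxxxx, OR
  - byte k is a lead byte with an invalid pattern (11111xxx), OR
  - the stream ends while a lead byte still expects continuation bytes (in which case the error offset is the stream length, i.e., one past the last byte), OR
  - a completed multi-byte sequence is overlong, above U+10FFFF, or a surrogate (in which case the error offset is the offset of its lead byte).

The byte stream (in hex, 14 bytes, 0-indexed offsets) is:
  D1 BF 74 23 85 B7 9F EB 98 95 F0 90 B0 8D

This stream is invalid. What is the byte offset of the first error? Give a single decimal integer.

Answer: 4

Derivation:
Byte[0]=D1: 2-byte lead, need 1 cont bytes. acc=0x11
Byte[1]=BF: continuation. acc=(acc<<6)|0x3F=0x47F
Completed: cp=U+047F (starts at byte 0)
Byte[2]=74: 1-byte ASCII. cp=U+0074
Byte[3]=23: 1-byte ASCII. cp=U+0023
Byte[4]=85: INVALID lead byte (not 0xxx/110x/1110/11110)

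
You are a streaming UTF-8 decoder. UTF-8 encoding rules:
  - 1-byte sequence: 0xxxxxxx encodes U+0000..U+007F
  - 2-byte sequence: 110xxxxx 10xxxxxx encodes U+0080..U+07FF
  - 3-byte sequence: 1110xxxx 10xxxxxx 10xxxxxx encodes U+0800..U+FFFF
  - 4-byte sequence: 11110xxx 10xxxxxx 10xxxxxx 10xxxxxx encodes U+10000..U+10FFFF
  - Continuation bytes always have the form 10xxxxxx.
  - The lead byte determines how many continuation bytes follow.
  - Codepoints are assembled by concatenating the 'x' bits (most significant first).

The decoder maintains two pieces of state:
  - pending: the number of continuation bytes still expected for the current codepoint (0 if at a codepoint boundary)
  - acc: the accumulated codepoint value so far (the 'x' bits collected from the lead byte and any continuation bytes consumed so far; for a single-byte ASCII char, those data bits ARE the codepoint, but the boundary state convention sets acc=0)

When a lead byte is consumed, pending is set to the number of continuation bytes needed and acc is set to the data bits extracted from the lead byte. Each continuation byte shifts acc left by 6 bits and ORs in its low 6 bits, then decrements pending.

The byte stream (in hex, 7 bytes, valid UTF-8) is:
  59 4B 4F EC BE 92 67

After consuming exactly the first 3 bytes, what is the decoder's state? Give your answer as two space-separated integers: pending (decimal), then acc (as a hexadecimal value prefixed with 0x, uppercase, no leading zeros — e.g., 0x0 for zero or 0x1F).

Answer: 0 0x0

Derivation:
Byte[0]=59: 1-byte. pending=0, acc=0x0
Byte[1]=4B: 1-byte. pending=0, acc=0x0
Byte[2]=4F: 1-byte. pending=0, acc=0x0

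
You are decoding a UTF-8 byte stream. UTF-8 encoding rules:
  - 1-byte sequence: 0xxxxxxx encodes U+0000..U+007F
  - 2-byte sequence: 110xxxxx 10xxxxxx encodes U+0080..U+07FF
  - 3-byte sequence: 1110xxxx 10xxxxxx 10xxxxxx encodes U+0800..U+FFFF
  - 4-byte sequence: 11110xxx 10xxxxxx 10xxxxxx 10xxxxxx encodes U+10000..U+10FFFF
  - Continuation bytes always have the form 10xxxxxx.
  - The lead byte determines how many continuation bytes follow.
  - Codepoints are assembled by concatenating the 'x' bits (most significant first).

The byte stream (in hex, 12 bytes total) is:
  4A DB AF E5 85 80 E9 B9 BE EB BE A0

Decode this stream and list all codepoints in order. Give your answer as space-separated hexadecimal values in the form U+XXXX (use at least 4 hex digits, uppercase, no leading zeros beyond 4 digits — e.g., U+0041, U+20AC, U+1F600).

Byte[0]=4A: 1-byte ASCII. cp=U+004A
Byte[1]=DB: 2-byte lead, need 1 cont bytes. acc=0x1B
Byte[2]=AF: continuation. acc=(acc<<6)|0x2F=0x6EF
Completed: cp=U+06EF (starts at byte 1)
Byte[3]=E5: 3-byte lead, need 2 cont bytes. acc=0x5
Byte[4]=85: continuation. acc=(acc<<6)|0x05=0x145
Byte[5]=80: continuation. acc=(acc<<6)|0x00=0x5140
Completed: cp=U+5140 (starts at byte 3)
Byte[6]=E9: 3-byte lead, need 2 cont bytes. acc=0x9
Byte[7]=B9: continuation. acc=(acc<<6)|0x39=0x279
Byte[8]=BE: continuation. acc=(acc<<6)|0x3E=0x9E7E
Completed: cp=U+9E7E (starts at byte 6)
Byte[9]=EB: 3-byte lead, need 2 cont bytes. acc=0xB
Byte[10]=BE: continuation. acc=(acc<<6)|0x3E=0x2FE
Byte[11]=A0: continuation. acc=(acc<<6)|0x20=0xBFA0
Completed: cp=U+BFA0 (starts at byte 9)

Answer: U+004A U+06EF U+5140 U+9E7E U+BFA0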